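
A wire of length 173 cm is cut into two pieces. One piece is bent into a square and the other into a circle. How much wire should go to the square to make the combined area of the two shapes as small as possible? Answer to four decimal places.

Let x be the length used for the square. Square side x/4; circle radius (173−x)/(2π).
A(x) = (x/4)² + π·((173−x)/(2π))² = x²/16 + (173−x)²/(4π) for 0 ≤ x ≤ 173. A'(x) = x/8 − (173−x)/(2π) = 0 gives x = 4·173/(π+4) ≈ 96.8972.
A'' = 1/8 + 1/(2π) > 0, so this gives the minimum combined area; x ≈ 96.8972 cm to the square.

96.8972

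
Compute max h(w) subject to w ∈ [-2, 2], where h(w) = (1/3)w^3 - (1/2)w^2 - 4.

-10/3

Differentiating, h'(w) = w^2 - w; which vanishes at w = 0 and w = 1.
Candidates: h(-2) = -26/3; h(0) = -4; h(1) = -25/6; h(2) = -10/3.
Hence the absolute maximum is -10/3 at w = 2.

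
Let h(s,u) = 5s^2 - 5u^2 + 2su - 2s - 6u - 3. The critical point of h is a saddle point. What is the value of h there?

∂h/∂s = 10s + 2u - 2 = 0 and ∂h/∂u = 2s - 10u - 6 = 0, so (s, u) = (4/13, -7/13).
The Hessian has h_{ss} = 10, h_{uu} = -10, h_{su} = 2, giving D = -104 < 0, so the point is a saddle point.
h(4/13, -7/13) = -22/13.

-22/13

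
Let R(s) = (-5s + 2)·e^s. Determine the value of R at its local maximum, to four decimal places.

2.7441

R'(s) = (-5)·e^s + (-5s + 2)·1·e^s = (-5s - 3)·e^s. Since e^s > 0, the only critical point is s = -3/5.
R''(-3/5) has the same sign as -5 < 0, so this is a local maximum.
R(-3/5) = (5)·e^(-3/5) ≈ 2.7441.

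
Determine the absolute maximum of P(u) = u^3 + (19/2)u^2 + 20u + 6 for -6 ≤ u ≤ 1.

73/2

P'(u) = 3u^2 + 19u + 20, which vanishes at u = -5 and u = -4/3.
Compare values at every candidate in [-6, 1]: P(-6) = 12, P(-5) = 37/2, P(-4/3) = -166/27, P(1) = 73/2.
The maximum over the interval is 73/2, attained at u = 1.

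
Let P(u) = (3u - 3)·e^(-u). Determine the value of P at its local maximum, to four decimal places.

0.4060

By the product rule, P'(u) = (-3u + 6)·e^(-u). Since e^(-u) > 0, the only critical point is u = 2.
P''(2) has the same sign as -3 < 0, so this is a local maximum.
P(2) = (3)·e^(-2) ≈ 0.4060.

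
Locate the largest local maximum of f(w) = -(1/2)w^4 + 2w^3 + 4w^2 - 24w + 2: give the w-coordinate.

-2

f'(w) = -2w^3 + 6w^2 + 8w - 24. Setting f'(w) = 0 gives w ∈ {-2, 2, 3}.
f''(w) = -6w^2 + 12w + 8. f''(-2) = -40 < 0 ⇒ local maximum; f''(2) = 8 > 0 ⇒ local minimum; f''(3) = -10 < 0 ⇒ local maximum.
The largest local maximum is f(-2) = 42.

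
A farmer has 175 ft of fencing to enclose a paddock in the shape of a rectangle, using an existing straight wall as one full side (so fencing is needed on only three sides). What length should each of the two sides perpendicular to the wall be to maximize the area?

175/4

Let the sides perpendicular to the wall have length x and the parallel side y, so 2x + y = 175 and the area is A = xy = x(175 − 2x).
A'(x) = 175 − 4x = 0 gives x = 175/4, and A''(x) = −4 < 0 confirms a maximum.
Then y = 175 − 2·175/4 = 175/2 and A = 30625/8.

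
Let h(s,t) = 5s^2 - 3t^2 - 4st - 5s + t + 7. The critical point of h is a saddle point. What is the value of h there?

221/38

∂h/∂s = 10s - 4t - 5 = 0 and ∂h/∂t = -4s - 6t + 1 = 0, so (s, t) = (17/38, -5/38).
The Hessian has h_{ss} = 10, h_{tt} = -6, h_{st} = -4, giving D = -76 < 0, so the point is a saddle point.
h(17/38, -5/38) = 221/38.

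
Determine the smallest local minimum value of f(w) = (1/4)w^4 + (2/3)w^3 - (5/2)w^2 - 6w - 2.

-44/3

Critical points: f'(w) = w^3 + 2w^2 - 5w - 6 vanishes at w = -3, -1, 2.
Since f''(w) = 3w^2 + 4w - 5, we get f''(-3) = 10 > 0 ⇒ local minimum; f''(-1) = -6 < 0 ⇒ local maximum; f''(2) = 15 > 0 ⇒ local minimum.
So the smallest local minimum value is f(2) = -44/3.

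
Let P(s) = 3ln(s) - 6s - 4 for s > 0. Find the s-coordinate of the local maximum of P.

1/2

P'(s) = 3/s − 6 = 0 gives s = 1/2.
P''(s) = -3/s², which is negative for s > 0, so this is a local maximum.
P(1/2) = 3·ln(1/2) - 3 - 4 ≈ -9.0794.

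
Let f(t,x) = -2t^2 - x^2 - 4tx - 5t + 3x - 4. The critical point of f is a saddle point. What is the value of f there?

∂f/∂t = -4t - 4x - 5 = 0 and ∂f/∂x = -4t - 2x + 3 = 0, so (t, x) = (11/4, -4).
The Hessian has f_{tt} = -4, f_{xx} = -2, f_{tx} = -4, giving D = -8 < 0, so the point is a saddle point.
f(11/4, -4) = -135/8.

-135/8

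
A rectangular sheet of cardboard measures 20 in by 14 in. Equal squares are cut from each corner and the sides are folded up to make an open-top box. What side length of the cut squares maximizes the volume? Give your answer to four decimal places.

2.7039

With cut size x, the volume is V(x) = x(20 − 2x)(14 − 2x) for 0 < x < 7.
V'(x) = 12x^2 − 136x + 280. Setting V'(x) = 0 gives x ≈ 2.7039 (the root in (0, 7)).
V''(x) = 24x − 136 is negative there, so this is the maximum; V ≈ 339.0126.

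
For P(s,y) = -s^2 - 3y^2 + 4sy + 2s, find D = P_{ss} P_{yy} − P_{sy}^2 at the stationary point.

∂P/∂s = -2s + 4y + 2 = 0 and ∂P/∂y = 4s - 6y = 0, so (s, y) = (-3, -2).
The Hessian has P_{ss} = -2, P_{yy} = -6, P_{sy} = 4, giving D = -4 < 0, so the point is a saddle point.
D = (-2)·(-6) − (4)^2 = -4.

-4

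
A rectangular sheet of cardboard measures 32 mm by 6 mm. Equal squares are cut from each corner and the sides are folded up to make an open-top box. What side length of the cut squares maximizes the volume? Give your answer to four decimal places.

1.4230

With cut size x, the volume is V(x) = x(32 − 2x)(6 − 2x) for 0 < x < 3.
V'(x) = 12x^2 − 152x + 192. Setting V'(x) = 0 gives x ≈ 1.4230 (the root in (0, 3)).
V''(x) = 24x − 152 is negative there, so this is the maximum; V ≈ 130.8473.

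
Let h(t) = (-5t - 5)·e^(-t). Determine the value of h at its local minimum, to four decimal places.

-5.0000

By the product rule, h'(t) = (5t)·e^(-t). Since e^(-t) > 0, the only critical point is t = 0.
h''(0) has the same sign as 5 > 0, so this is a local minimum.
h(0) = (-5)·e^(0) ≈ -5.0000.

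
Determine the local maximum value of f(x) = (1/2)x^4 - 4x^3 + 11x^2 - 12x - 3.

Critical points: f'(x) = 2x^3 - 12x^2 + 22x - 12 vanishes at x = 1, 2, 3.
Since f''(x) = 6x^2 - 24x + 22, we get f''(1) = 4 > 0 ⇒ local minimum; f''(2) = -2 < 0 ⇒ local maximum; f''(3) = 4 > 0 ⇒ local minimum.
So the local maximum value is f(2) = -7.

-7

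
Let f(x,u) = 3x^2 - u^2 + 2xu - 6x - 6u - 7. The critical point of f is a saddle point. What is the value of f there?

∂f/∂x = 6x + 2u - 6 = 0 and ∂f/∂u = 2x - 2u - 6 = 0, so (x, u) = (3/2, -3/2).
The Hessian has f_{xx} = 6, f_{uu} = -2, f_{xu} = 2, giving D = -16 < 0, so the point is a saddle point.
f(3/2, -3/2) = -7.

-7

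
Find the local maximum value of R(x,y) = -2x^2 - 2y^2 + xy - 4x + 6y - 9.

-11/3

∂R/∂x = -4x + y - 4 = 0 and ∂R/∂y = x - 4y + 6 = 0, so (x, y) = (-2/3, 4/3).
The Hessian has R_{xx} = -4, R_{yy} = -4, R_{xy} = 1, giving D = 15 > 0 with R_{xx} < 0, so the point is a local maximum.
R(-2/3, 4/3) = -11/3.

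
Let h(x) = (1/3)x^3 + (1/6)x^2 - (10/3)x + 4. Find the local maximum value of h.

h'(x) = x^2 + (1/3)x - 10/3 = 0 at x = -2, 5/3.
Since h''(x) = 2x + 1/3, we get h''(-2) = -11/3 < 0 ⇒ local maximum; h''(5/3) = 11/3 > 0 ⇒ local minimum.
Thus h has its local maximum at x = -2, with value 26/3.

26/3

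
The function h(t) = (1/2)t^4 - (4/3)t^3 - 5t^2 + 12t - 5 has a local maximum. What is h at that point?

h'(t) = 2t^3 - 4t^2 - 10t + 12 = 0 at t = -2, 1, 3.
Second-derivative test with h''(t) = 6t^2 - 8t - 10: h''(-2) = 30 > 0 ⇒ local minimum; h''(1) = -12 < 0 ⇒ local maximum; h''(3) = 20 > 0 ⇒ local minimum.
Thus h has its local maximum at t = 1, with value 7/6.

7/6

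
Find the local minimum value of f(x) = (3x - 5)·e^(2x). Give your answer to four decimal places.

By the product rule, f'(x) = (6x - 7)·e^(2x). Since e^(2x) > 0, the only critical point is x = 7/6.
f''(7/6) has the same sign as 6 > 0, so this is a local minimum.
f(7/6) = (-3/2)·e^(7/3) ≈ -15.4684.

-15.4684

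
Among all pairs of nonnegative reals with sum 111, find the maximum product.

12321/4

With x + y = 111, the product is P(x) = x(111 − x).
P'(x) = 111 − 2x = 0 gives x = 111/2; P'' = −2 < 0, so this is the maximum.
P = 111/2·111/2 = 12321/4.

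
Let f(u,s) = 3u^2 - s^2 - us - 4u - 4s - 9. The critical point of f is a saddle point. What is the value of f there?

-69/13

∂f/∂u = 6u - s - 4 = 0 and ∂f/∂s = -u - 2s - 4 = 0, so (u, s) = (4/13, -28/13).
The Hessian has f_{uu} = 6, f_{ss} = -2, f_{us} = -1, giving D = -13 < 0, so the point is a saddle point.
f(4/13, -28/13) = -69/13.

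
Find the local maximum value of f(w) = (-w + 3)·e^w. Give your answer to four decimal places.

Differentiating with the product rule gives f'(w) = (-w + 2)·e^w. Since e^w > 0, the only critical point is w = 2.
f''(2) has the same sign as -1 < 0, so this is a local maximum.
f(2) = (1)·e^(2) ≈ 7.3891.

7.3891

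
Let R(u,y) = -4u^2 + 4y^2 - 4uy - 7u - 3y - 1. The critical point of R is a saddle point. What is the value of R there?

41/20

∂R/∂u = -8u - 4y - 7 = 0 and ∂R/∂y = -4u + 8y - 3 = 0, so (u, y) = (-17/20, -1/20).
The Hessian has R_{uu} = -8, R_{yy} = 8, R_{uy} = -4, giving D = -80 < 0, so the point is a saddle point.
R(-17/20, -1/20) = 41/20.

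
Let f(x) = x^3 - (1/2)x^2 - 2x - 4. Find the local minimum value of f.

f'(x) = 3x^2 - x - 2. Setting f'(x) = 0 gives x ∈ {-2/3, 1}.
Since f''(x) = 6x - 1, we get f''(-2/3) = -5 < 0 ⇒ local maximum; f''(1) = 5 > 0 ⇒ local minimum.
Thus f has its local minimum at x = 1, with value -11/2.

-11/2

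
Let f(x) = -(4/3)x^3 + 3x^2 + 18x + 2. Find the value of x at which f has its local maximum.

3

f'(x) = -4x^2 + 6x + 18 = 0 at x = -3/2, 3.
f''(x) = -8x + 6. f''(-3/2) = 18 > 0 ⇒ local minimum; f''(3) = -18 < 0 ⇒ local maximum.
So the local maximum value is f(3) = 47.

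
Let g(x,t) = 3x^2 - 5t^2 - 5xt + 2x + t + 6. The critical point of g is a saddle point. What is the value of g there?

∂g/∂x = 6x - 5t + 2 = 0 and ∂g/∂t = -5x - 10t + 1 = 0, so (x, t) = (-3/17, 16/85).
The Hessian has g_{xx} = 6, g_{tt} = -10, g_{xt} = -5, giving D = -85 < 0, so the point is a saddle point.
g(-3/17, 16/85) = 503/85.

503/85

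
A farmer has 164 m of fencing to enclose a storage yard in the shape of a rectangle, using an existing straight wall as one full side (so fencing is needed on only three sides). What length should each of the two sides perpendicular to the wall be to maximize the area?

Let the sides perpendicular to the wall have length x and the parallel side y, so 2x + y = 164 and the area is A = xy = x(164 − 2x).
A'(x) = 164 − 4x = 0 gives x = 41, and A''(x) = −4 < 0 confirms a maximum.
Then y = 164 − 2·41 = 82 and A = 3362.

41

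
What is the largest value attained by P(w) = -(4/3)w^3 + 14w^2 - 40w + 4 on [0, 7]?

Differentiating, P'(w) = -4w^2 + 28w - 40; which vanishes at w = 2 and w = 5.
Compare values at every candidate in [0, 7]: P(0) = 4, P(2) = -92/3, P(5) = -38/3, P(7) = -142/3.
The maximum over the interval is 4, attained at w = 0.

4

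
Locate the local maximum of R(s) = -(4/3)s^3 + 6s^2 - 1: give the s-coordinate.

3

Critical points: R'(s) = -4s^2 + 12s vanishes at s = 0, 3.
Since R''(s) = -8s + 12, we get R''(0) = 12 > 0 ⇒ local minimum; R''(3) = -12 < 0 ⇒ local maximum.
So the local maximum value is R(3) = 17.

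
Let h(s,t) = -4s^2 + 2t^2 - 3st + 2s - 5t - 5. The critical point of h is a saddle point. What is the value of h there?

∂h/∂s = -8s - 3t + 2 = 0 and ∂h/∂t = -3s + 4t - 5 = 0, so (s, t) = (-7/41, 46/41).
The Hessian has h_{ss} = -8, h_{tt} = 4, h_{st} = -3, giving D = -41 < 0, so the point is a saddle point.
h(-7/41, 46/41) = -327/41.

-327/41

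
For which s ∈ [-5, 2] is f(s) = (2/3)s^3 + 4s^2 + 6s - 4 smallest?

-5

The derivative is 2s^2 + 8s + 6, which vanishes at s = -3 and s = -1.
Candidates: f(-5) = -52/3; f(-3) = -4; f(-1) = -20/3; f(2) = 88/3.
So the minimum is f(-5) = -52/3.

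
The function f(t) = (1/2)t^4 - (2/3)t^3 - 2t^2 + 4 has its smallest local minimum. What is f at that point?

-4/3

f'(t) = 2t^3 - 2t^2 - 4t = 0 at t = -1, 0, 2.
f''(t) = 6t^2 - 4t - 4. f''(-1) = 6 > 0 ⇒ local minimum; f''(0) = -4 < 0 ⇒ local maximum; f''(2) = 12 > 0 ⇒ local minimum.
The smallest local minimum is f(2) = -4/3.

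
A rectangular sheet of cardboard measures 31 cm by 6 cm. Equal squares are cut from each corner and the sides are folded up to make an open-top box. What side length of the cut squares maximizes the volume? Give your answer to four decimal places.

With cut size x, the volume is V(x) = x(31 − 2x)(6 − 2x) for 0 < x < 3.
V'(x) = 12x^2 − 148x + 186. Setting V'(x) = 0 gives x ≈ 1.4203 (the root in (0, 3)).
V''(x) = 24x − 148 is negative there, so this is the maximum; V ≈ 126.3596.

1.4203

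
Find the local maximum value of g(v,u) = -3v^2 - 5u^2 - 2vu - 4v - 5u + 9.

∂g/∂v = -6v - 2u - 4 = 0 and ∂g/∂u = -2v - 10u - 5 = 0, so (v, u) = (-15/28, -11/28).
The Hessian has g_{vv} = -6, g_{uu} = -10, g_{vu} = -2, giving D = 56 > 0 with g_{vv} < 0, so the point is a local maximum.
g(-15/28, -11/28) = 619/56.

619/56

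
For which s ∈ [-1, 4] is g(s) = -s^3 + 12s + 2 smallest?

The derivative is -3s^2 + 12, whose only zero in [-1, 4] is s = 2.
Candidates: g(-1) = -9; g(2) = 18; g(4) = -14.
So the minimum is g(4) = -14.

4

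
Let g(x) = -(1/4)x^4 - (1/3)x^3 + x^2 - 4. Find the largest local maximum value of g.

-4/3

g'(x) = -x^3 - x^2 + 2x = 0 at x = -2, 0, 1.
Second-derivative test with g''(x) = -3x^2 - 2x + 2: g''(-2) = -6 < 0 ⇒ local maximum; g''(0) = 2 > 0 ⇒ local minimum; g''(1) = -3 < 0 ⇒ local maximum.
The largest local maximum is g(-2) = -4/3.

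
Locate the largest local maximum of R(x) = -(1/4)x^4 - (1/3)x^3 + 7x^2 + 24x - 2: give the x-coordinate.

Critical points: R'(x) = -x^3 - x^2 + 14x + 24 vanishes at x = -3, -2, 4.
R''(x) = -3x^2 - 2x + 14. R''(-3) = -7 < 0 ⇒ local maximum; R''(-2) = 6 > 0 ⇒ local minimum; R''(4) = -42 < 0 ⇒ local maximum.
Thus R has its largest local maximum at x = 4, with value 362/3.

4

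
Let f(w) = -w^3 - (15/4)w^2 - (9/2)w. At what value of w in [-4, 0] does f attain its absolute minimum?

Differentiating, f'(w) = -3w^2 - (15/2)w - 9/2; which vanishes at w = -3/2 and w = -1.
Compare values at every candidate in [-4, 0]: f(-4) = 22; f(-3/2) = 27/16; f(-1) = 7/4; f(0) = 0.
So the minimum is f(0) = 0.

0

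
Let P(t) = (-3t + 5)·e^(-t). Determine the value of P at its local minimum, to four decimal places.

-0.2085

Differentiating with the product rule gives P'(t) = (3t - 8)·e^(-t). Since e^(-t) > 0, the only critical point is t = 8/3.
P''(8/3) has the same sign as 3 > 0, so this is a local minimum.
P(8/3) = (-3)·e^(-8/3) ≈ -0.2085.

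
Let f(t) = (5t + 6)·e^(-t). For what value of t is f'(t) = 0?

-1/5

f'(t) = 5·e^(-t) + (5t + 6)·(-1)·e^(-t) = (-5t - 1)·e^(-t). Since e^(-t) > 0, the only critical point is t = -1/5.
f''(-1/5) has the same sign as -5 < 0, so this is a local maximum.
f(-1/5) = (5)·e^(1/5) ≈ 6.1070.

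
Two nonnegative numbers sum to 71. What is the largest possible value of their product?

5041/4

With x + y = 71, the product is P(x) = x(71 − x).
P'(x) = 71 − 2x = 0 gives x = 71/2; P'' = −2 < 0, so this is the maximum.
P = 71/2·71/2 = 5041/4.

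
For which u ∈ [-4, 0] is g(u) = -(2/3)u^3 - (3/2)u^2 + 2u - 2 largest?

g'(u) = -2u^2 - 3u + 2, whose only zero in [-4, 0] is u = -2.
Evaluating at the critical points and endpoints: g(-4) = 26/3,  g(-2) = -20/3,  g(0) = -2.
The maximum over the interval is 26/3, attained at u = -4.

-4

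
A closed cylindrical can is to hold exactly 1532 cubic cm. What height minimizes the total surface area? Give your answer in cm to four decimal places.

12.4946

With radius r and height h, πr²h = 1532 so h = 1532/(πr²), and S(r) = 2πr² + 2πrh = 2πr² + 2·1532/r.
S'(r) = 4πr − 2·1532/r² = 0 ⇒ r³ = 1532/(2π), so r ≈ 6.2473 and h = 2r ≈ 12.4946.
S''(r) = 4π + 4·1532/r³ > 0, so this is the minimum; S ≈ 735.6768.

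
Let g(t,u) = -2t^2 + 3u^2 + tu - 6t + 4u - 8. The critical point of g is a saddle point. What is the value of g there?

-4

∂g/∂t = -4t + u - 6 = 0 and ∂g/∂u = t + 6u + 4 = 0, so (t, u) = (-8/5, -2/5).
The Hessian has g_{tt} = -4, g_{uu} = 6, g_{tu} = 1, giving D = -25 < 0, so the point is a saddle point.
g(-8/5, -2/5) = -4.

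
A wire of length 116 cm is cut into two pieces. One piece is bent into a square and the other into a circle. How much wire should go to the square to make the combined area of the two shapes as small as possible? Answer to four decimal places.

Let x be the length used for the square. Square side x/4; circle radius (116−x)/(2π).
A(x) = (x/4)² + π·((116−x)/(2π))² = x²/16 + (116−x)²/(4π) for 0 ≤ x ≤ 116. A'(x) = x/8 − (116−x)/(2π) = 0 gives x = 4·116/(π+4) ≈ 64.9715.
A'' = 1/8 + 1/(2π) > 0, so this gives the minimum combined area; x ≈ 64.9715 cm to the square.

64.9715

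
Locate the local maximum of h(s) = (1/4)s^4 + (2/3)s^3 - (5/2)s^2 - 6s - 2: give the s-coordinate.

-1

Critical points: h'(s) = s^3 + 2s^2 - 5s - 6 vanishes at s = -3, -1, 2.
h''(s) = 3s^2 + 4s - 5. h''(-3) = 10 > 0 ⇒ local minimum; h''(-1) = -6 < 0 ⇒ local maximum; h''(2) = 15 > 0 ⇒ local minimum.
Thus h has its local maximum at s = -1, with value 13/12.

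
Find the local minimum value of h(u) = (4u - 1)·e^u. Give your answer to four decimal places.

h'(u) = 4·e^u + (4u - 1)·1·e^u = (4u + 3)·e^u. Since e^u > 0, the only critical point is u = -3/4.
h''(-3/4) has the same sign as 4 > 0, so this is a local minimum.
h(-3/4) = (-4)·e^(-3/4) ≈ -1.8895.

-1.8895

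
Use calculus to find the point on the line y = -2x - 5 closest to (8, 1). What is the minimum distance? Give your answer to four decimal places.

Minimize D(x)^2 = (x - 8)^2 + (-2x - 6)^2.
d/dx[D^2] = 2(x - 8) + 2·(-2)·(-2x - 6) = 0 ⇒ x = -4/5.
Then y = -17/5 and the distance is √(484/5) ≈ 9.8387.

9.8387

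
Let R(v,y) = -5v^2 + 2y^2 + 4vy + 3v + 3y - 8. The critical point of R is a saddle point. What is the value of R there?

-73/8

∂R/∂v = -10v + 4y + 3 = 0 and ∂R/∂y = 4v + 4y + 3 = 0, so (v, y) = (0, -3/4).
The Hessian has R_{vv} = -10, R_{yy} = 4, R_{vy} = 4, giving D = -56 < 0, so the point is a saddle point.
R(0, -3/4) = -73/8.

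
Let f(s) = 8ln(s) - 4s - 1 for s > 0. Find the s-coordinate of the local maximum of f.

f'(s) = 8/s − 4 = 0 gives s = 2.
f''(s) = -8/s², which is negative for s > 0, so this is a local maximum.
f(2) = 8·ln(2) - 8 - 1 ≈ -3.4548.

2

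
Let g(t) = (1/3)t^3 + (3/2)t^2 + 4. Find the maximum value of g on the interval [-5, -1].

g'(t) = t^2 + 3t, whose only zero in [-5, -1] is t = -3.
Compare values at every candidate in [-5, -1]: g(-5) = -1/6, g(-3) = 17/2, g(-1) = 31/6.
Hence the absolute maximum is 17/2 at t = -3.

17/2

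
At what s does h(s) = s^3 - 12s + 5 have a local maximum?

h'(s) = 3s^2 - 12 = 0 at s = -2, 2.
h''(s) = 6s. h''(-2) = -12 < 0 ⇒ local maximum; h''(2) = 12 > 0 ⇒ local minimum.
The local maximum is h(-2) = 21.

-2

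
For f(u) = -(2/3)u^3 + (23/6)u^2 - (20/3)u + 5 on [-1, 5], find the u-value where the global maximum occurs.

Differentiating, f'(u) = -2u^2 + (23/3)u - 20/3; which vanishes at u = 4/3 and u = 5/2.
Candidates: f(-1) = 97/6,  f(4/3) = 109/81,  f(5/2) = 15/8,  f(5) = -95/6.
The maximum over the interval is 97/6, attained at u = -1.

-1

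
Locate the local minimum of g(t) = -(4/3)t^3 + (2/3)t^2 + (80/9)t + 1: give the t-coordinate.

g'(t) = -4t^2 + (4/3)t + 80/9 = 0 at t = -4/3, 5/3.
Second-derivative test with g''(t) = -8t + 4/3: g''(-4/3) = 12 > 0 ⇒ local minimum; g''(5/3) = -12 < 0 ⇒ local maximum.
The local minimum is g(-4/3) = -527/81.

-4/3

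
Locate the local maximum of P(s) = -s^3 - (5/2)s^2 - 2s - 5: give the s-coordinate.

-2/3

Critical points: P'(s) = -3s^2 - 5s - 2 vanishes at s = -1, -2/3.
Second-derivative test with P''(s) = -6s - 5: P''(-1) = 1 > 0 ⇒ local minimum; P''(-2/3) = -1 < 0 ⇒ local maximum.
Thus P has its local maximum at s = -2/3, with value -121/27.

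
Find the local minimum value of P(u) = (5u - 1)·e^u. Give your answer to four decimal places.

-2.2466

P'(u) = 5·e^u + (5u - 1)·1·e^u = (5u + 4)·e^u. Since e^u > 0, the only critical point is u = -4/5.
P''(-4/5) has the same sign as 5 > 0, so this is a local minimum.
P(-4/5) = (-5)·e^(-4/5) ≈ -2.2466.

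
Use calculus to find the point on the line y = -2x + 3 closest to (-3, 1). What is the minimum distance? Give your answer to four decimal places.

3.5777

Minimize D(x)^2 = (x + 3)^2 + (-2x + 2)^2.
d/dx[D^2] = 2(x + 3) + 2·(-2)·(-2x + 2) = 0 ⇒ x = 1/5.
Then y = 13/5 and the distance is √(64/5) ≈ 3.5777.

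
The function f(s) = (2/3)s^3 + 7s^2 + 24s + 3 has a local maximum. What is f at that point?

-71/3

Critical points: f'(s) = 2s^2 + 14s + 24 vanishes at s = -4, -3.
Since f''(s) = 4s + 14, we get f''(-4) = -2 < 0 ⇒ local maximum; f''(-3) = 2 > 0 ⇒ local minimum.
So the local maximum value is f(-4) = -71/3.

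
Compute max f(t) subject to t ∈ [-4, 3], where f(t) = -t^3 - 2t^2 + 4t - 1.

f'(t) = -3t^2 - 4t + 4, which vanishes at t = -2 and t = 2/3.
Compare values at every candidate in [-4, 3]: f(-4) = 15; f(-2) = -9; f(2/3) = 13/27; f(3) = -34.
The maximum over the interval is 15, attained at t = -4.

15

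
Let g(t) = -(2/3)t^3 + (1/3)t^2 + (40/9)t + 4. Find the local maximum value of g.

g'(t) = -2t^2 + (2/3)t + 40/9. Setting g'(t) = 0 gives t ∈ {-4/3, 5/3}.
Since g''(t) = -4t + 2/3, we get g''(-4/3) = 6 > 0 ⇒ local minimum; g''(5/3) = -6 < 0 ⇒ local maximum.
So the local maximum value is g(5/3) = 749/81.

749/81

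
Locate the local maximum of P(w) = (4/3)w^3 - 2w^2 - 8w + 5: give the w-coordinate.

-1

P'(w) = 4w^2 - 4w - 8. Setting P'(w) = 0 gives w ∈ {-1, 2}.
P''(w) = 8w - 4. P''(-1) = -12 < 0 ⇒ local maximum; P''(2) = 12 > 0 ⇒ local minimum.
So the local maximum value is P(-1) = 29/3.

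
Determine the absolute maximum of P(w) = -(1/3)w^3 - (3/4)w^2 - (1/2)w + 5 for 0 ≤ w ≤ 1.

Differentiating, P'(w) = -w^2 - (3/2)w - 1/2; which has no zeros in [0, 1].
Compare values at every candidate in [0, 1]: P(0) = 5,  P(1) = 41/12.
The maximum over the interval is 5, attained at w = 0.

5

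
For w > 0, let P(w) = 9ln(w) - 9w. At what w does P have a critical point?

P'(w) = 9/w − 9 = 0 gives w = 1.
P''(w) = -9/w², which is negative for w > 0, so this is a local maximum.
P(1) = 9·ln(1) - 9 ≈ -9.0000.

1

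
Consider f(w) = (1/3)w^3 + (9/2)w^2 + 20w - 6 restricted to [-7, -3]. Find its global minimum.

Differentiating, f'(w) = w^2 + 9w + 20; which vanishes at w = -5 and w = -4.
Evaluating at the critical points and endpoints: f(-7) = -239/6; f(-5) = -211/6; f(-4) = -106/3; f(-3) = -69/2.
The minimum over the interval is -239/6, attained at w = -7.

-239/6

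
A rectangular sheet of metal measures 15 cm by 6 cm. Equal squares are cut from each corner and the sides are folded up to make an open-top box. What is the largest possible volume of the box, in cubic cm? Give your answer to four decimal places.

54.8191

With cut size x, the volume is V(x) = x(15 − 2x)(6 − 2x) for 0 < x < 3.
V'(x) = 12x^2 − 84x + 90. Setting V'(x) = 0 gives x ≈ 1.3206 (the root in (0, 3)).
V''(x) = 24x − 84 is negative there, so this is the maximum; V ≈ 54.8191.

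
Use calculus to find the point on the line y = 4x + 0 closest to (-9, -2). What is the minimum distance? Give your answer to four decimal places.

8.2462

Minimize D(x)^2 = (x + 9)^2 + (4x + 2)^2.
d/dx[D^2] = 2(x + 9) + 2·4·(4x + 2) = 0 ⇒ x = -1.
Then y = -4 and the distance is √(68) ≈ 8.2462.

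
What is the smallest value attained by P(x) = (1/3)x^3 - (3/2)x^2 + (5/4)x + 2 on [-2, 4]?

P'(x) = x^2 - 3x + 5/4, which vanishes at x = 1/2 and x = 5/2.
Evaluating at the critical points and endpoints: P(-2) = -55/6; P(1/2) = 55/24; P(5/2) = 23/24; P(4) = 13/3.
The minimum over the interval is -55/6, attained at x = -2.

-55/6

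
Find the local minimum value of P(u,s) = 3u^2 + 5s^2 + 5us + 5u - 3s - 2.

∂P/∂u = 6u + 5s + 5 = 0 and ∂P/∂s = 5u + 10s - 3 = 0, so (u, s) = (-13/7, 43/35).
The Hessian has P_{uu} = 6, P_{ss} = 10, P_{us} = 5, giving D = 35 > 0 with P_{uu} > 0, so the point is a local minimum.
P(-13/7, 43/35) = -297/35.

-297/35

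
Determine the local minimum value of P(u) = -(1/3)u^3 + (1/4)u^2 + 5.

P'(u) = -u^2 + (1/2)u = 0 at u = 0, 1/2.
Since P''(u) = -2u + 1/2, we get P''(0) = 1/2 > 0 ⇒ local minimum; P''(1/2) = -1/2 < 0 ⇒ local maximum.
Thus P has its local minimum at u = 0, with value 5.

5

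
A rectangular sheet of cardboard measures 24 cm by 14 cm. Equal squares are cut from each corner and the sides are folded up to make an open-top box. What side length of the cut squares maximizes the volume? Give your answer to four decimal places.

With cut size x, the volume is V(x) = x(24 − 2x)(14 − 2x) for 0 < x < 7.
V'(x) = 12x^2 − 152x + 336. Setting V'(x) = 0 gives x ≈ 2.8532 (the root in (0, 7)).
V''(x) = 24x − 152 is negative there, so this is the maximum; V ≈ 432.8869.

2.8532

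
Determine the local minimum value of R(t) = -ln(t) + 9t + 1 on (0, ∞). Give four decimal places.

4.1972

R'(t) = -1/t + 9 = 0 gives t = 1/9.
R''(t) = 1/t², which is positive for t > 0, so this is a local minimum.
R(1/9) = -1·ln(1/9) + 1 + 1 ≈ 4.1972.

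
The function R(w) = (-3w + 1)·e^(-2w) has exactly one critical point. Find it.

5/6

Differentiating with the product rule gives R'(w) = (6w - 5)·e^(-2w). Since e^(-2w) > 0, the only critical point is w = 5/6.
R''(5/6) has the same sign as 6 > 0, so this is a local minimum.
R(5/6) = (-3/2)·e^(-5/3) ≈ -0.2833.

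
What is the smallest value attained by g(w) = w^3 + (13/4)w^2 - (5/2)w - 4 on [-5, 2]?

The derivative is 3w^2 + (13/2)w - 5/2, which vanishes at w = -5/2 and w = 1/3.
Evaluating at the critical points and endpoints: g(-5) = -141/4; g(-5/2) = 111/16; g(1/3) = -479/108; g(2) = 12.
The minimum over the interval is -141/4, attained at w = -5.

-141/4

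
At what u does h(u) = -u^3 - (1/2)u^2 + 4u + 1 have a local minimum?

Critical points: h'(u) = -3u^2 - u + 4 vanishes at u = -4/3, 1.
Since h''(u) = -6u - 1, we get h''(-4/3) = 7 > 0 ⇒ local minimum; h''(1) = -7 < 0 ⇒ local maximum.
The local minimum is h(-4/3) = -77/27.

-4/3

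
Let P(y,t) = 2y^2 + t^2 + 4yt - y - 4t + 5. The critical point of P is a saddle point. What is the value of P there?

57/8

∂P/∂y = 4y + 4t - 1 = 0 and ∂P/∂t = 4y + 2t - 4 = 0, so (y, t) = (7/4, -3/2).
The Hessian has P_{yy} = 4, P_{tt} = 2, P_{yt} = 4, giving D = -8 < 0, so the point is a saddle point.
P(7/4, -3/2) = 57/8.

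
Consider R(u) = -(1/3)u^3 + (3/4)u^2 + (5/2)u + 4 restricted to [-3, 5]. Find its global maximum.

Differentiating, R'(u) = -u^2 + (3/2)u + 5/2; which vanishes at u = -1 and u = 5/2.
Evaluating at the critical points and endpoints: R(-3) = 49/4,  R(-1) = 31/12,  R(5/2) = 467/48,  R(5) = -77/12.
Hence the absolute maximum is 49/4 at u = -3.

49/4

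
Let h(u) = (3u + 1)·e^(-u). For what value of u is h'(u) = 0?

By the product rule, h'(u) = (-3u + 2)·e^(-u). Since e^(-u) > 0, the only critical point is u = 2/3.
h''(2/3) has the same sign as -3 < 0, so this is a local maximum.
h(2/3) = (3)·e^(-2/3) ≈ 1.5403.

2/3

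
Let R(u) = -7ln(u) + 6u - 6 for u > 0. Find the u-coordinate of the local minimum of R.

7/6

R'(u) = -7/u + 6 = 0 gives u = 7/6.
R''(u) = 7/u², which is positive for u > 0, so this is a local minimum.
R(7/6) = -7·ln(7/6) + 7 - 6 ≈ -0.0791.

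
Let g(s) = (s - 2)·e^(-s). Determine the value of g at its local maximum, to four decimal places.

0.0498

By the product rule, g'(s) = (-s + 3)·e^(-s). Since e^(-s) > 0, the only critical point is s = 3.
g''(3) has the same sign as -1 < 0, so this is a local maximum.
g(3) = (1)·e^(-3) ≈ 0.0498.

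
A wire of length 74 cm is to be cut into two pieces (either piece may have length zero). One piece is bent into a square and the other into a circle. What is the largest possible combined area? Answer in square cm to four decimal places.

Let x be the length used for the square. Square side x/4; circle radius (74−x)/(2π).
A(x) = (x/4)² + π·((74−x)/(2π))² = x²/16 + (74−x)²/(4π) for 0 ≤ x ≤ 74. A'(x) = x/8 − (74−x)/(2π) = 0 gives x = 4·74/(π+4) ≈ 41.4473.
A'' > 0, so the interior critical point is a minimum; the maximum is at an endpoint. A(0) = 435.7662 and A(74) = 342.2500, so the largest area is 435.7662.

435.7662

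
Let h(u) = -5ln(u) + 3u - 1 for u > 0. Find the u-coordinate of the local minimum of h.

5/3

h'(u) = -5/u + 3 = 0 gives u = 5/3.
h''(u) = 5/u², which is positive for u > 0, so this is a local minimum.
h(5/3) = -5·ln(5/3) + 5 - 1 ≈ 1.4459.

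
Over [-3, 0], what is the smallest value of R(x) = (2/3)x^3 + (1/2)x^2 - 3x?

R'(x) = 2x^2 + x - 3, whose only zero in [-3, 0] is x = -3/2.
Candidates: R(-3) = -9/2,  R(-3/2) = 27/8,  R(0) = 0.
Hence the absolute minimum is -9/2 at x = -3.

-9/2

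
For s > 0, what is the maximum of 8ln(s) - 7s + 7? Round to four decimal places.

R'(s) = 8/s − 7 = 0 gives s = 8/7.
R''(s) = -8/s², which is negative for s > 0, so this is a local maximum.
R(8/7) = 8·ln(8/7) - 8 + 7 ≈ 0.0683.

0.0683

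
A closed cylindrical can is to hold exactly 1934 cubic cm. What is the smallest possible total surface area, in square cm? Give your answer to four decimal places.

859.3146

With radius r and height h, πr²h = 1934 so h = 1934/(πr²), and S(r) = 2πr² + 2πrh = 2πr² + 2·1934/r.
S'(r) = 4πr − 2·1934/r² = 0 ⇒ r³ = 1934/(2π), so r ≈ 6.7519 and h = 2r ≈ 13.5038.
S''(r) = 4π + 4·1934/r³ > 0, so this is the minimum; S ≈ 859.3146.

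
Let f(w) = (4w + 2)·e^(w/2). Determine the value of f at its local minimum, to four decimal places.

-2.2920

By the product rule, f'(w) = (2w + 5)·e^(w/2). Since e^(w/2) > 0, the only critical point is w = -5/2.
f''(-5/2) has the same sign as 2 > 0, so this is a local minimum.
f(-5/2) = (-8)·e^(-5/4) ≈ -2.2920.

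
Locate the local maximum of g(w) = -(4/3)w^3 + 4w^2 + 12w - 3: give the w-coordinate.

3

g'(w) = -4w^2 + 8w + 12. Setting g'(w) = 0 gives w ∈ {-1, 3}.
g''(w) = -8w + 8. g''(-1) = 16 > 0 ⇒ local minimum; g''(3) = -16 < 0 ⇒ local maximum.
Thus g has its local maximum at w = 3, with value 33.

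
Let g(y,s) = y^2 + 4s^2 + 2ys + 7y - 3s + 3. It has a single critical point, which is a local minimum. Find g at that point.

-211/12

∂g/∂y = 2y + 2s + 7 = 0 and ∂g/∂s = 2y + 8s - 3 = 0, so (y, s) = (-31/6, 5/3).
The Hessian has g_{yy} = 2, g_{ss} = 8, g_{ys} = 2, giving D = 12 > 0 with g_{yy} > 0, so the point is a local minimum.
g(-31/6, 5/3) = -211/12.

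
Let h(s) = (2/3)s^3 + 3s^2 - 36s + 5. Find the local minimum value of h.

-58

h'(s) = 2s^2 + 6s - 36 = 0 at s = -6, 3.
Since h''(s) = 4s + 6, we get h''(-6) = -18 < 0 ⇒ local maximum; h''(3) = 18 > 0 ⇒ local minimum.
So the local minimum value is h(3) = -58.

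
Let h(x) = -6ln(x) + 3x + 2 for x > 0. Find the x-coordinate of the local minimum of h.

2

h'(x) = -6/x + 3 = 0 gives x = 2.
h''(x) = 6/x², which is positive for x > 0, so this is a local minimum.
h(2) = -6·ln(2) + 6 + 2 ≈ 3.8411.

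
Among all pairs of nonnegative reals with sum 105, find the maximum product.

11025/4

With x + y = 105, the product is P(x) = x(105 − x).
P'(x) = 105 − 2x = 0 gives x = 105/2; P'' = −2 < 0, so this is the maximum.
P = 105/2·105/2 = 11025/4.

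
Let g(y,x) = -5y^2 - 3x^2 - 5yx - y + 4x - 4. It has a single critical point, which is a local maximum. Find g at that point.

-37/35

∂g/∂y = -10y - 5x - 1 = 0 and ∂g/∂x = -5y - 6x + 4 = 0, so (y, x) = (-26/35, 9/7).
The Hessian has g_{yy} = -10, g_{xx} = -6, g_{yx} = -5, giving D = 35 > 0 with g_{yy} < 0, so the point is a local maximum.
g(-26/35, 9/7) = -37/35.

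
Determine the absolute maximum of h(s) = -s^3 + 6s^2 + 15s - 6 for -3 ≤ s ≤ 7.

94

Differentiating, h'(s) = -3s^2 + 12s + 15; which vanishes at s = -1 and s = 5.
Compare values at every candidate in [-3, 7]: h(-3) = 30; h(-1) = -14; h(5) = 94; h(7) = 50.
Hence the absolute maximum is 94 at s = 5.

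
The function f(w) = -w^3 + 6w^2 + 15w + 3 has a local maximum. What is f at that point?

103

f'(w) = -3w^2 + 12w + 15 = 0 at w = -1, 5.
Since f''(w) = -6w + 12, we get f''(-1) = 18 > 0 ⇒ local minimum; f''(5) = -18 < 0 ⇒ local maximum.
Thus f has its local maximum at w = 5, with value 103.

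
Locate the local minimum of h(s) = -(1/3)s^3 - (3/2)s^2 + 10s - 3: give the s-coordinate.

Critical points: h'(s) = -s^2 - 3s + 10 vanishes at s = -5, 2.
h''(s) = -2s - 3. h''(-5) = 7 > 0 ⇒ local minimum; h''(2) = -7 < 0 ⇒ local maximum.
The local minimum is h(-5) = -293/6.

-5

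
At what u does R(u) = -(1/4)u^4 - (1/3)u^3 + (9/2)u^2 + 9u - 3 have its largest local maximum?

R'(u) = -u^3 - u^2 + 9u + 9 = 0 at u = -3, -1, 3.
R''(u) = -3u^2 - 2u + 9. R''(-3) = -12 < 0 ⇒ local maximum; R''(-1) = 8 > 0 ⇒ local minimum; R''(3) = -24 < 0 ⇒ local maximum.
The largest local maximum is R(3) = 141/4.

3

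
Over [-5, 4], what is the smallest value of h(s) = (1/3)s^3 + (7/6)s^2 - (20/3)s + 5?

h'(s) = s^2 + (7/3)s - 20/3, which vanishes at s = -4 and s = 5/3.
Evaluating at the critical points and endpoints: h(-5) = 155/6, h(-4) = 29, h(5/3) = -215/162, h(4) = 55/3.
Hence the absolute minimum is -215/162 at s = 5/3.

-215/162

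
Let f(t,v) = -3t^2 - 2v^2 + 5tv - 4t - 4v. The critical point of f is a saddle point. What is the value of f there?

∂f/∂t = -6t + 5v - 4 = 0 and ∂f/∂v = 5t - 4v - 4 = 0, so (t, v) = (36, 44).
The Hessian has f_{tt} = -6, f_{vv} = -4, f_{tv} = 5, giving D = -1 < 0, so the point is a saddle point.
f(36, 44) = -160.

-160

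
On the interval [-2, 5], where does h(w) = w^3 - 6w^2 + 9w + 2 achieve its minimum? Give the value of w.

h'(w) = 3w^2 - 12w + 9, which vanishes at w = 1 and w = 3.
Candidates: h(-2) = -48, h(1) = 6, h(3) = 2, h(5) = 22.
Hence the absolute minimum is -48 at w = -2.

-2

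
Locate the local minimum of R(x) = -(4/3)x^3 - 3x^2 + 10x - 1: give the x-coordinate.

-5/2

R'(x) = -4x^2 - 6x + 10. Setting R'(x) = 0 gives x ∈ {-5/2, 1}.
R''(x) = -8x - 6. R''(-5/2) = 14 > 0 ⇒ local minimum; R''(1) = -14 < 0 ⇒ local maximum.
The local minimum is R(-5/2) = -287/12.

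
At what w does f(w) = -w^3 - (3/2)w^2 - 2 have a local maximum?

f'(w) = -3w^2 - 3w = 0 at w = -1, 0.
Second-derivative test with f''(w) = -6w - 3: f''(-1) = 3 > 0 ⇒ local minimum; f''(0) = -3 < 0 ⇒ local maximum.
Thus f has its local maximum at w = 0, with value -2.

0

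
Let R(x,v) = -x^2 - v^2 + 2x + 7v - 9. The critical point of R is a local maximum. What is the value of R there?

17/4

∂R/∂x = -2x + 2 = 0 and ∂R/∂v = -2v + 7 = 0, so (x, v) = (1, 7/2).
The Hessian has R_{xx} = -2, R_{vv} = -2, R_{xv} = 0, giving D = 4 > 0 with R_{xx} < 0, so the point is a local maximum.
R(1, 7/2) = 17/4.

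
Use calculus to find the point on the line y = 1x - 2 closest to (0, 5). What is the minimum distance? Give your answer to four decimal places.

Minimize D(x)^2 = (x + 0)^2 + (x - 7)^2.
d/dx[D^2] = 2(x + 0) + 2·1·(x - 7) = 0 ⇒ x = 7/2.
Then y = 3/2 and the distance is √(49/2) ≈ 4.9497.

4.9497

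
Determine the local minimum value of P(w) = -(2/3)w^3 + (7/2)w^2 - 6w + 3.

P'(w) = -2w^2 + 7w - 6. Setting P'(w) = 0 gives w ∈ {3/2, 2}.
Second-derivative test with P''(w) = -4w + 7: P''(3/2) = 1 > 0 ⇒ local minimum; P''(2) = -1 < 0 ⇒ local maximum.
The local minimum is P(3/2) = -3/8.

-3/8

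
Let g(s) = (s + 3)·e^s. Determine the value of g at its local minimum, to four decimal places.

-0.0183

g'(s) = 1·e^s + (s + 3)·1·e^s = (s + 4)·e^s. Since e^s > 0, the only critical point is s = -4.
g''(-4) has the same sign as 1 > 0, so this is a local minimum.
g(-4) = (-1)·e^(-4) ≈ -0.0183.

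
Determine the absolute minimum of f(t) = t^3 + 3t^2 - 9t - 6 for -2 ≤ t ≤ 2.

The derivative is 3t^2 + 6t - 9, whose only zero in [-2, 2] is t = 1.
Compare values at every candidate in [-2, 2]: f(-2) = 16,  f(1) = -11,  f(2) = -4.
Hence the absolute minimum is -11 at t = 1.

-11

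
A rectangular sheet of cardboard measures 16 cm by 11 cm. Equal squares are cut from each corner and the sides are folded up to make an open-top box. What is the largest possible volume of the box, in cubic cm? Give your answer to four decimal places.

With cut size x, the volume is V(x) = x(16 − 2x)(11 − 2x) for 0 < x < 5.5.
V'(x) = 12x^2 − 108x + 176. Setting V'(x) = 0 gives x ≈ 2.1371 (the root in (0, 5.5)).
V''(x) = 24x − 108 is negative there, so this is the maximum; V ≈ 168.5432.

168.5432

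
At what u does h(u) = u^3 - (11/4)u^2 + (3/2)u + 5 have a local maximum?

1/3

h'(u) = 3u^2 - (11/2)u + 3/2. Setting h'(u) = 0 gives u ∈ {1/3, 3/2}.
Second-derivative test with h''(u) = 6u - 11/2: h''(1/3) = -7/2 < 0 ⇒ local maximum; h''(3/2) = 7/2 > 0 ⇒ local minimum.
So the local maximum value is h(1/3) = 565/108.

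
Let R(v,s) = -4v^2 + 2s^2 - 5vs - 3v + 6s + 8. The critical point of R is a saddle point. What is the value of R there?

80/19

∂R/∂v = -8v - 5s - 3 = 0 and ∂R/∂s = -5v + 4s + 6 = 0, so (v, s) = (6/19, -21/19).
The Hessian has R_{vv} = -8, R_{ss} = 4, R_{vs} = -5, giving D = -57 < 0, so the point is a saddle point.
R(6/19, -21/19) = 80/19.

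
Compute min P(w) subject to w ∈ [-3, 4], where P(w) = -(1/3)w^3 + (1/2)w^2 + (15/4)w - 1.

P'(w) = -w^2 + w + 15/4, which vanishes at w = -3/2 and w = 5/2.
Evaluating at the critical points and endpoints: P(-3) = 5/4,  P(-3/2) = -35/8,  P(5/2) = 151/24,  P(4) = 2/3.
So the minimum is P(-3/2) = -35/8.

-35/8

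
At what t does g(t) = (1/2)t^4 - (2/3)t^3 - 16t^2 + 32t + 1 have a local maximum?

Critical points: g'(t) = 2t^3 - 2t^2 - 32t + 32 vanishes at t = -4, 1, 4.
Second-derivative test with g''(t) = 6t^2 - 4t - 32: g''(-4) = 80 > 0 ⇒ local minimum; g''(1) = -30 < 0 ⇒ local maximum; g''(4) = 48 > 0 ⇒ local minimum.
So the local maximum value is g(1) = 101/6.

1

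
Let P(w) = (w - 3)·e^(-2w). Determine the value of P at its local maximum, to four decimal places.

Differentiating with the product rule gives P'(w) = (-2w + 7)·e^(-2w). Since e^(-2w) > 0, the only critical point is w = 7/2.
P''(7/2) has the same sign as -2 < 0, so this is a local maximum.
P(7/2) = (1/2)·e^(-7) ≈ 0.0005.

0.0005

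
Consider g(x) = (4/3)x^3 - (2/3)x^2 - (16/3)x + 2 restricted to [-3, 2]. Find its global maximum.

16/3

Differentiating, g'(x) = 4x^2 - (4/3)x - 16/3; which vanishes at x = -1 and x = 4/3.
Candidates: g(-3) = -24; g(-1) = 16/3; g(4/3) = -254/81; g(2) = -2/3.
Hence the absolute maximum is 16/3 at x = -1.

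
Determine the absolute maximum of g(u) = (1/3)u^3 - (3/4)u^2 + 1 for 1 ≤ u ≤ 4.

Differentiating, g'(u) = u^2 - (3/2)u; whose only zero in [1, 4] is u = 3/2.
Candidates: g(1) = 7/12; g(3/2) = 7/16; g(4) = 31/3.
Hence the absolute maximum is 31/3 at u = 4.

31/3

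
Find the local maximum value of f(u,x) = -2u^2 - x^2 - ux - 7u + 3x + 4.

∂f/∂u = -4u - x - 7 = 0 and ∂f/∂x = -u - 2x + 3 = 0, so (u, x) = (-17/7, 19/7).
The Hessian has f_{uu} = -4, f_{xx} = -2, f_{ux} = -1, giving D = 7 > 0 with f_{uu} < 0, so the point is a local maximum.
f(-17/7, 19/7) = 116/7.

116/7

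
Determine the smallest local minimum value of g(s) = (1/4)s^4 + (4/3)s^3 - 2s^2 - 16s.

-76/3

g'(s) = s^3 + 4s^2 - 4s - 16 = 0 at s = -4, -2, 2.
g''(s) = 3s^2 + 8s - 4. g''(-4) = 12 > 0 ⇒ local minimum; g''(-2) = -8 < 0 ⇒ local maximum; g''(2) = 24 > 0 ⇒ local minimum.
The smallest local minimum is g(2) = -76/3.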